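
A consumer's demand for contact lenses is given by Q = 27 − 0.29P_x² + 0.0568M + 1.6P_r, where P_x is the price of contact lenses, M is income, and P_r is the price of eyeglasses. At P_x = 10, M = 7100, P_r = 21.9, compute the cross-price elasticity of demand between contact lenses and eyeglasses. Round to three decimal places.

Substituting, Q = 27 − 0.29(10)² + 0.0568(7100) + 1.6(21.9) = 27 − 29 + 403.28 + 35.04 = 436.32.
∂Q/∂P_r = +1.6, so E_xy = 1.6·(21.9/436.32) ≈ 0.080.
E_xy > 0: the goods are substitutes.

0.080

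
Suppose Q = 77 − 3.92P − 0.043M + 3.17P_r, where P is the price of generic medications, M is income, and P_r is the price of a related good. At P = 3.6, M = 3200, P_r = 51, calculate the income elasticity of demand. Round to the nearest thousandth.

-1.582

First evaluate Q: 77 − 3.92(3.6) − 0.043(3200) + 3.17(51) = 77 − 14.112 − 137.6 + 161.67 = 86.958.
∂Q/∂M = −0.043, so E_I = -0.043·(3200/86.958) ≈ -1.582.
E_I < 0: inferior good.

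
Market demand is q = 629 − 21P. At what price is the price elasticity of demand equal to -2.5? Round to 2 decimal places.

21.39

Set −bP/(a − bP) = −2.5 ⇒ bP = 2.5(a − bP) ⇒ bP(1+2.5) = 2.5·a.
P = 2.5·629/(21·3.5) ≈ 21.39.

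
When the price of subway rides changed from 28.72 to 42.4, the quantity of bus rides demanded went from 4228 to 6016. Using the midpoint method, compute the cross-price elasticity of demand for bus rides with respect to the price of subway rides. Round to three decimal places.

0.907

%ΔQ_x = (6016 − 4228)/[(4228+6016)/2] = 1788/5122 ≈ 0.3491.
%ΔP_y = (42.4 − 28.72)/[(28.72+42.4)/2] ≈ 0.3847.
E_xy = 0.3491/0.3847 ≈ 0.907.
E_xy > 0, so bus rides and subway rides are substitutes.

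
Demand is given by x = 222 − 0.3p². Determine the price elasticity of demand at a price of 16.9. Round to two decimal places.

At p = 16.9, x = 136.317.
dx/dp = −2·0.3·p = −10.14.
Point elasticity E = (dx/dp)·(p/x) = -10.14 × 16.9/136.317 ≈ -1.26.
|E| > 1, so demand is elastic at this price.

-1.26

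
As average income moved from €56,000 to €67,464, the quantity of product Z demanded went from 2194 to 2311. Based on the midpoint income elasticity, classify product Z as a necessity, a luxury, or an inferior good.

necessity

%ΔQ = (2311 − 2194)/[(2194+2311)/2] = 117/2252.5 ≈ 0.0519.
%ΔI = (67,464 − 56,000)/[(56,000+67,464)/2] = 11464/61732 ≈ 0.1857.
E_I = %ΔQ/%ΔI ≈ 0.280.
E_I ∈ (0,1): normal good (necessity).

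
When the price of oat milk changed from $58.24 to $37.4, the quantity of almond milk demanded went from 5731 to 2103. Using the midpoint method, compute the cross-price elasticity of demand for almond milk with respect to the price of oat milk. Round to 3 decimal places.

2.125

%ΔQ_x = (2103 − 5731)/[(5731+2103)/2] = -3628/3917 ≈ -0.9262.
%ΔP_y = (37.4 − 58.24)/[(58.24+37.4)/2] ≈ -0.4358.
E_xy = -0.9262/-0.4358 ≈ 2.125.
E_xy > 0, so almond milk and oat milk are substitutes.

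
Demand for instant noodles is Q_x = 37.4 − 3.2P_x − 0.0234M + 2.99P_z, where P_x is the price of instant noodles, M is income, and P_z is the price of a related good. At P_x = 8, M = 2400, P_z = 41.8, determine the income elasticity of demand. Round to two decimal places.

-0.70

Q_x = 37.4 − 3.2(8) − 0.0234(2400) + 2.99(41.8) = 37.4 − 25.6 − 56.16 + 124.982 = 80.622.
∂Q_x/∂M = −0.0234, so E_I = -0.0234·(2400/80.622) ≈ -0.70.
E_I < 0: inferior good.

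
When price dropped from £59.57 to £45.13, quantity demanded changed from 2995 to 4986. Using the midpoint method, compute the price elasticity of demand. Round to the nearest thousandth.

-1.809

%ΔQ = (4986 − 2995)/[(2995 + 4986)/2] = 1991/3990.5 ≈ 0.4989.
%ΔP = (45.13 − 59.57)/[(59.57 + 45.13)/2] = -14.44/52.35 ≈ -0.2758.
Arc elasticity E = %ΔQ/%ΔP ≈ 0.4989/-0.2758 ≈ -1.809.
|E| > 1: demand is elastic over this range.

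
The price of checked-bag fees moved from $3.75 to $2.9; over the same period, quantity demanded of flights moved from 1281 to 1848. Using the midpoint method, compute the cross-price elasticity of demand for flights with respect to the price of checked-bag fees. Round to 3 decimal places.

-1.418

%ΔQ_x = (1848 − 1281)/[(1281+1848)/2] = 567/1564.5 ≈ 0.3624.
%ΔP_y = (2.9 − 3.75)/[(3.75+2.9)/2] ≈ -0.2556.
E_xy = 0.3624/-0.2556 ≈ -1.418.
E_xy < 0, so flights and checked-bag fees are complements.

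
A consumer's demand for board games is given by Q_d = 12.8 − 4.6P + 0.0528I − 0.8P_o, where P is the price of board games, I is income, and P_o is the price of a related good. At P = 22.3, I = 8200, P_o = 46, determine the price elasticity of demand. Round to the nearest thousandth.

Evaluating quantity at (P, I, P_o) gives Q_d = 12.8 − 4.6(22.3) + 0.0528(8200) − 0.8(46) = 12.8 − 102.58 + 432.96 − 36.8 = 306.38.
∂Q_d/∂P = −4.6, so E_p = (−4.6)·(22.3/306.38) ≈ -0.335.
|E_p| < 1: demand is inelastic.

-0.335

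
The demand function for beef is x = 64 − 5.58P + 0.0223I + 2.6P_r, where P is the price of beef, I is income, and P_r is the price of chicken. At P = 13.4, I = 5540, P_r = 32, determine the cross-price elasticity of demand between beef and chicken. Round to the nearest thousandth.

At the given point, x = 64 − 5.58(13.4) + 0.0223(5540) + 2.6(32) = 64 − 74.772 + 123.542 + 83.2 = 195.97.
∂x/∂P_r = +2.6, so E_xy = 2.6·(32/195.97) ≈ 0.425.
E_xy > 0: the goods are substitutes.

0.425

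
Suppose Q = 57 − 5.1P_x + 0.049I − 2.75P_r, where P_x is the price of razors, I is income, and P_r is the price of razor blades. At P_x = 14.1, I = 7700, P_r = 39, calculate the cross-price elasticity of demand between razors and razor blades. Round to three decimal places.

-0.420

First evaluate Q: 57 − 5.1(14.1) + 0.049(7700) − 2.75(39) = 57 − 71.91 + 377.3 − 107.25 = 255.14.
∂Q/∂P_r = −2.75, so E_xy = -2.75·(39/255.14) ≈ -0.420.
E_xy < 0: the goods are complements.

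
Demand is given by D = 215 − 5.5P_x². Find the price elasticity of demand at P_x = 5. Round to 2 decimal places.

At P_x = 5, D = 77.5.
dD/dP_x = −2·5.5·P_x = −55.
Point elasticity E = (dD/dP_x)·(P_x/D) = -55 × 5/77.5 ≈ -3.55.
|E| > 1, so demand is elastic at this price.

-3.55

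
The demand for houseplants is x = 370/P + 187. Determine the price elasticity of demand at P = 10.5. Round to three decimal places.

-0.159

At P = 10.5, x = 222.2381.
dx/dP = −370/P² = −3.356.
Point elasticity E = (dx/dP)·(P/x) = -3.356 × 10.5/222.2381 ≈ -0.159.
|E| < 1, so demand is inelastic at this price.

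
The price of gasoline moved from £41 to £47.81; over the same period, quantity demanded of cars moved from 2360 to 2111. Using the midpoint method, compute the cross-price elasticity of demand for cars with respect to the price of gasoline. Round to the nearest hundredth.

%ΔQ_x = (2111 − 2360)/[(2360+2111)/2] = -249/2235.5 ≈ -0.1114.
%ΔP_y = (47.81 − 41)/[(41+47.81)/2] ≈ 0.1534.
E_xy = -0.1114/0.1534 ≈ -0.73.
E_xy < 0, so cars and gasoline are complements.

-0.73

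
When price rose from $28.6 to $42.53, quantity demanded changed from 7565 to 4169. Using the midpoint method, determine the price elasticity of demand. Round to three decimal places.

%Δq = (4169 − 7565)/[(7565 + 4169)/2] = -3396/5867 ≈ -0.5788.
%ΔP = (42.53 − 28.6)/[(28.6 + 42.53)/2] = 13.93/35.565 ≈ 0.3917.
Arc elasticity E = %Δq/%ΔP ≈ -0.5788/0.3917 ≈ -1.478.
|E| > 1: demand is elastic over this range.

-1.478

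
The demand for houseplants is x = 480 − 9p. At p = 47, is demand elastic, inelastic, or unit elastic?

elastic

At p = 47, x = 57.
dx/dp = −9.
Point elasticity E = (dx/dp)·(p/x) = -9 × 47/57 ≈ -7.421.
|E| ≈ 7.421 > 1, so demand is elastic.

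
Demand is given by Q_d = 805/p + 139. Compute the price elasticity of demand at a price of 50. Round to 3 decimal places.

At p = 50, Q_d = 155.1.
dQ_d/dp = −805/p² = −0.322.
Point elasticity E = (dQ_d/dp)·(p/Q_d) = -0.322 × 50/155.1 ≈ -0.104.
|E| < 1, so demand is inelastic at this price.

-0.104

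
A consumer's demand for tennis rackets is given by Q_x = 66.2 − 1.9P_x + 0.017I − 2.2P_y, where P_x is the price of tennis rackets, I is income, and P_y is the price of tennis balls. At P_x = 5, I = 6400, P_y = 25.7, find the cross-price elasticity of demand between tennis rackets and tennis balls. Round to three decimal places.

Evaluating quantity at (P_x, I, P_y) gives Q_x = 66.2 − 1.9(5) + 0.017(6400) − 2.2(25.7) = 66.2 − 9.5 + 108.8 − 56.54 = 108.96.
∂Q_x/∂P_y = −2.2, so E_xy = -2.2·(25.7/108.96) ≈ -0.519.
E_xy < 0: the goods are complements.

-0.519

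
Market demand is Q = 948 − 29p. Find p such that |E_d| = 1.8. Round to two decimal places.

Set −bp/(a − bp) = −1.8 ⇒ bp = 1.8(a − bp) ⇒ bp(1+1.8) = 1.8·a.
p = 1.8·948/(29·2.8) ≈ 21.01.

21.01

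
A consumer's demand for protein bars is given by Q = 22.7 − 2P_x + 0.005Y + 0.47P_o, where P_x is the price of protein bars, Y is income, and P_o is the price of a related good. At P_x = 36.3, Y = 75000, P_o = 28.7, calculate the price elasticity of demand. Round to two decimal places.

-0.21

Q = 22.7 − 2(36.3) + 0.005(75000) + 0.47(28.7) = 22.7 − 72.6 + 375 + 13.489 = 338.589.
∂Q/∂P_x = −2, so E_p = (−2)·(36.3/338.589) ≈ -0.21.
|E_p| < 1: demand is inelastic.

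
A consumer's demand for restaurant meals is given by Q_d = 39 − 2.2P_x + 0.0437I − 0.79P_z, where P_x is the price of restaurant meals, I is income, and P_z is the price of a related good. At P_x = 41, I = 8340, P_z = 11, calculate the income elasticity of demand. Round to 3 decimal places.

1.197

Q_d = 39 − 2.2(41) + 0.0437(8340) − 0.79(11) = 39 − 90.2 + 364.458 − 8.69 = 304.568.
∂Q_d/∂I = +0.0437, so E_I = 0.0437·(8340/304.568) ≈ 1.197.
E_I > 1: normal good (luxury).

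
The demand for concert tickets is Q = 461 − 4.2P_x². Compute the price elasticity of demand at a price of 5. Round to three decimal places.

-0.590

At P_x = 5, Q = 356.
dQ/dP_x = −2·4.2·P_x = −42.
Point elasticity E = (dQ/dP_x)·(P_x/Q) = -42 × 5/356 ≈ -0.590.
|E| < 1, so demand is inelastic at this price.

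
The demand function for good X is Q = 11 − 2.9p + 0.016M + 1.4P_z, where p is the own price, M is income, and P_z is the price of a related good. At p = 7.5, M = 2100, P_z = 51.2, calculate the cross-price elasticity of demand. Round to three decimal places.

0.758

Evaluating quantity at (p, M, P_z) gives Q = 11 − 2.9(7.5) + 0.016(2100) + 1.4(51.2) = 11 − 21.75 + 33.6 + 71.68 = 94.53.
∂Q/∂P_z = +1.4, so E_xy = 1.4·(51.2/94.53) ≈ 0.758.
E_xy > 0: the goods are substitutes.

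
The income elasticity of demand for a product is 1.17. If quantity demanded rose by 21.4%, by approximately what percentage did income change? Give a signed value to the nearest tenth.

%ΔQ ≈ E × %ΔI ⇒ %ΔI = %ΔQ / E = (21.4%)/(1.17) ≈ 18.3%.

18.3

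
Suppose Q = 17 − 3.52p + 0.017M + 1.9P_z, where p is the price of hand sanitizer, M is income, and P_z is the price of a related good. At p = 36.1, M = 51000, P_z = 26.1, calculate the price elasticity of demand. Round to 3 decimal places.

Q = 17 − 3.52(36.1) + 0.017(51000) + 1.9(26.1) = 17 − 127.072 + 867 + 49.59 = 806.518.
∂Q/∂p = −3.52, so E_p = (−3.52)·(36.1/806.518) ≈ -0.158.
|E_p| < 1: demand is inelastic.

-0.158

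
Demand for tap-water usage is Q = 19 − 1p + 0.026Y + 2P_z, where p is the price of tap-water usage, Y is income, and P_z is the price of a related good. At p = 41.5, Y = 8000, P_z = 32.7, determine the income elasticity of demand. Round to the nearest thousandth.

0.829

Substituting, Q = 19 − 1(41.5) + 0.026(8000) + 2(32.7) = 19 − 41.5 + 208 + 65.4 = 250.9.
∂Q/∂Y = +0.026, so E_I = 0.026·(8000/250.9) ≈ 0.829.
E_I ∈ (0,1): normal good (necessity).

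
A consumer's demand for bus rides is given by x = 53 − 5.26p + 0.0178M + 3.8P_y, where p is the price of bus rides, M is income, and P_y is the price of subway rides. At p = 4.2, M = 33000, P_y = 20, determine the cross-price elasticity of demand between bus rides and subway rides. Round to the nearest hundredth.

0.11

Evaluating quantity at (p, M, P_y) gives x = 53 − 5.26(4.2) + 0.0178(33000) + 3.8(20) = 53 − 22.092 + 587.4 + 76 = 694.308.
∂x/∂P_y = +3.8, so E_xy = 3.8·(20/694.308) ≈ 0.11.
E_xy > 0: the goods are substitutes.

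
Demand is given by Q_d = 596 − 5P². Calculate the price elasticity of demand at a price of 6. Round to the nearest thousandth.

-0.865

At P = 6, Q_d = 416.
dQ_d/dP = −2·5·P = −60.
Point elasticity E = (dQ_d/dP)·(P/Q_d) = -60 × 6/416 ≈ -0.865.
|E| < 1, so demand is inelastic at this price.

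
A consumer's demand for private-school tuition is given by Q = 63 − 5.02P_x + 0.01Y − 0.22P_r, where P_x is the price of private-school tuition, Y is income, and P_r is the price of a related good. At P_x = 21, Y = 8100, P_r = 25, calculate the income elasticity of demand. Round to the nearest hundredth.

Substituting, Q = 63 − 5.02(21) + 0.01(8100) − 0.22(25) = 63 − 105.42 + 81 − 5.5 = 33.08.
∂Q/∂Y = +0.01, so E_I = 0.01·(8100/33.08) ≈ 2.45.
E_I > 1: normal good (luxury).

2.45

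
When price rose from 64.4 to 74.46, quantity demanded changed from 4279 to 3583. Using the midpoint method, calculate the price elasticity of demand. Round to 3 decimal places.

%Δq = (3583 − 4279)/[(4279 + 3583)/2] = -696/3931 ≈ -0.1771.
%Δp = (74.46 − 64.4)/[(64.4 + 74.46)/2] = 10.06/69.43 ≈ 0.1449.
Arc elasticity E = %Δq/%Δp ≈ -0.1771/0.1449 ≈ -1.222.
|E| > 1: demand is elastic over this range.

-1.222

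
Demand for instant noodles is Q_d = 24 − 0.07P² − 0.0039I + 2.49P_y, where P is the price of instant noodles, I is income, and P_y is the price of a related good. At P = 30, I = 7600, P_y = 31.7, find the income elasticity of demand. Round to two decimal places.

-2.88

Q_d = 24 − 0.07(30)² − 0.0039(7600) + 2.49(31.7) = 24 − 63 − 29.64 + 78.933 = 10.293.
∂Q_d/∂I = −0.0039, so E_I = -0.0039·(7600/10.293) ≈ -2.88.
E_I < 0: inferior good.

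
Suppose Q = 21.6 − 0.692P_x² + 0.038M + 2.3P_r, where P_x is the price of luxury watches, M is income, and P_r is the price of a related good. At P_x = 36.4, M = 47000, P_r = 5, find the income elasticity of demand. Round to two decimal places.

1.98

Substituting, Q = 21.6 − 0.692(36.4)² + 0.038(47000) + 2.3(5) = 21.6 − 916.8723 + 1786 + 11.5 = 902.2277.
∂Q/∂M = +0.038, so E_I = 0.038·(47000/902.2277) ≈ 1.98.
E_I > 1: normal good (luxury).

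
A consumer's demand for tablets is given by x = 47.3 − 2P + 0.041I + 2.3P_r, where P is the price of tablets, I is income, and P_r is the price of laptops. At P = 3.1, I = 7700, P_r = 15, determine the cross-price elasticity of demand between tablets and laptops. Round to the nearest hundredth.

x = 47.3 − 2(3.1) + 0.041(7700) + 2.3(15) = 47.3 − 6.2 + 315.7 + 34.5 = 391.3.
∂x/∂P_r = +2.3, so E_xy = 2.3·(15/391.3) ≈ 0.09.
E_xy > 0: the goods are substitutes.

0.09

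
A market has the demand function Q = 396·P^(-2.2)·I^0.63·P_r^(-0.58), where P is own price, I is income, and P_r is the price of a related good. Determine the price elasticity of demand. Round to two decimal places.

For a Cobb–Douglas (constant-elasticity) form Q = A·P^α·…, the elasticity with respect to P equals the exponent α at every point.
Here the exponent on P is -2.2, so the price elasticity of demand is -2.20.

-2.20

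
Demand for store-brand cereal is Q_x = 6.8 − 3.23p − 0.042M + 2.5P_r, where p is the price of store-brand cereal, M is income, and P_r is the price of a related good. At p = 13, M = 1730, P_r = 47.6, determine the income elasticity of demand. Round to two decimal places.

-6.52

Substituting, Q_x = 6.8 − 3.23(13) − 0.042(1730) + 2.5(47.6) = 6.8 − 41.99 − 72.66 + 119 = 11.15.
∂Q_x/∂M = −0.042, so E_I = -0.042·(1730/11.15) ≈ -6.52.
E_I < 0: inferior good.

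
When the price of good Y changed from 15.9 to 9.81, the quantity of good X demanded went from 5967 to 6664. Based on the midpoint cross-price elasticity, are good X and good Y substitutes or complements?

%ΔQ_x = (6664 − 5967)/[(5967+6664)/2] = 697/6315.5 ≈ 0.1104.
%ΔP_y = (9.81 − 15.9)/[(15.9+9.81)/2] ≈ -0.4737.
E_xy = 0.1104/-0.4737 ≈ -0.233.
E_xy < 0, so the goods are complements.

complements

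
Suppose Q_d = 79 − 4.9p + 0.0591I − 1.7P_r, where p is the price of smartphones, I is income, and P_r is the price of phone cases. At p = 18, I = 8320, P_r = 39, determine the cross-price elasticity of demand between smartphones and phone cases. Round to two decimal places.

-0.16

First evaluate Q_d: 79 − 4.9(18) + 0.0591(8320) − 1.7(39) = 79 − 88.2 + 491.712 − 66.3 = 416.212.
∂Q_d/∂P_r = −1.7, so E_xy = -1.7·(39/416.212) ≈ -0.16.
E_xy < 0: the goods are complements.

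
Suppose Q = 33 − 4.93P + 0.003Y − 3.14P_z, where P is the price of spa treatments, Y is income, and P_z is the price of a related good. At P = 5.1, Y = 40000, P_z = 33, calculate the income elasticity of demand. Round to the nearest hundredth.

4.95

At the given point, Q = 33 − 4.93(5.1) + 0.003(40000) − 3.14(33) = 33 − 25.143 + 120 − 103.62 = 24.237.
∂Q/∂Y = +0.003, so E_I = 0.003·(40000/24.237) ≈ 4.95.
E_I > 1: normal good (luxury).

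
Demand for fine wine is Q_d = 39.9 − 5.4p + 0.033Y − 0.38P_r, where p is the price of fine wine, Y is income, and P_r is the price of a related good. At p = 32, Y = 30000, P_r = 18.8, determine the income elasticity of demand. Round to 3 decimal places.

1.165

Evaluating quantity at (p, Y, P_r) gives Q_d = 39.9 − 5.4(32) + 0.033(30000) − 0.38(18.8) = 39.9 − 172.8 + 990 − 7.144 = 849.956.
∂Q_d/∂Y = +0.033, so E_I = 0.033·(30000/849.956) ≈ 1.165.
E_I > 1: normal good (luxury).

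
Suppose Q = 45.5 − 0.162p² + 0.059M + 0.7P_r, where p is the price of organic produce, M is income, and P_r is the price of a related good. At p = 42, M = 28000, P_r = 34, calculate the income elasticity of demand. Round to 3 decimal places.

At the given point, Q = 45.5 − 0.162(42)² + 0.059(28000) + 0.7(34) = 45.5 − 285.768 + 1652 + 23.8 = 1435.532.
∂Q/∂M = +0.059, so E_I = 0.059·(28000/1435.532) ≈ 1.151.
E_I > 1: normal good (luxury).

1.151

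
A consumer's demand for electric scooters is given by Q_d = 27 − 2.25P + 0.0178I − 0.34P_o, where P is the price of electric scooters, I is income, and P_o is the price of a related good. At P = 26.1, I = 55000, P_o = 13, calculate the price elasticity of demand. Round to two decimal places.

-0.06

At the given point, Q_d = 27 − 2.25(26.1) + 0.0178(55000) − 0.34(13) = 27 − 58.725 + 979 − 4.42 = 942.855.
∂Q_d/∂P = −2.25, so E_p = (−2.25)·(26.1/942.855) ≈ -0.06.
|E_p| < 1: demand is inelastic.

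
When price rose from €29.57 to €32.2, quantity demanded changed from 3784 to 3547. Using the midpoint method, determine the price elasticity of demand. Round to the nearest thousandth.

-0.759

%ΔQ = (3547 − 3784)/[(3784 + 3547)/2] = -237/3665.5 ≈ -0.0647.
%ΔP = (32.2 − 29.57)/[(29.57 + 32.2)/2] = 2.63/30.885 ≈ 0.0852.
Arc elasticity E = %ΔQ/%ΔP ≈ -0.0647/0.0852 ≈ -0.759.
|E| < 1: demand is inelastic over this range.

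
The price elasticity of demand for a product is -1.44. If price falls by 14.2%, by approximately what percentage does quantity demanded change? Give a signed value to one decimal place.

%ΔQ ≈ E × %ΔP = (-1.44) × (-14.2%) ≈ 20.4%.

20.4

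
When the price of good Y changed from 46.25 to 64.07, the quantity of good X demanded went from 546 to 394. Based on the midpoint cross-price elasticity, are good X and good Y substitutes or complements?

%ΔQ_x = (394 − 546)/[(546+394)/2] = -152/470 ≈ -0.3234.
%ΔP_y = (64.07 − 46.25)/[(46.25+64.07)/2] ≈ 0.3231.
E_xy = -0.3234/0.3231 ≈ -1.001.
E_xy < 0, so the goods are complements.

complements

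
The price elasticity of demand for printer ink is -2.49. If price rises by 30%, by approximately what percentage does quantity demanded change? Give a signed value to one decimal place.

%ΔQ ≈ E × %ΔP = (-2.49) × (30%) = -74.7%.

-74.7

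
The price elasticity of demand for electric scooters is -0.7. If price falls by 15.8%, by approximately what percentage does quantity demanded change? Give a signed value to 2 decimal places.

%ΔQ ≈ E × %ΔP = (-0.7) × (-15.8%) = 11.06%.

11.06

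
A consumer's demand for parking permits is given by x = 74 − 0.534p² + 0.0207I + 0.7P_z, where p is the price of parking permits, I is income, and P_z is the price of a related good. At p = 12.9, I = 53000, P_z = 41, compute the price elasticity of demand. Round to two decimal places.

Evaluating quantity at (p, I, P_z) gives x = 74 − 0.534(12.9)² + 0.0207(53000) + 0.7(41) = 74 − 88.8629 + 1097.1 + 28.7 = 1110.9371.
∂x/∂p = −2·0.534·p = -13.7772, so E_p = -13.7772·(12.9/1110.9371) ≈ -0.16.
|E_p| < 1: demand is inelastic.

-0.16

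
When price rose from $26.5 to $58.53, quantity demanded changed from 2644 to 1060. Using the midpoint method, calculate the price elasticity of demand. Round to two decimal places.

%Δq = (1060 − 2644)/[(2644 + 1060)/2] = -1584/1852 ≈ -0.8553.
%Δp = (58.53 − 26.5)/[(26.5 + 58.53)/2] = 32.03/42.515 ≈ 0.7534.
Arc elasticity E = %Δq/%Δp ≈ -0.8553/0.7534 ≈ -1.14.
|E| > 1: demand is elastic over this range.

-1.14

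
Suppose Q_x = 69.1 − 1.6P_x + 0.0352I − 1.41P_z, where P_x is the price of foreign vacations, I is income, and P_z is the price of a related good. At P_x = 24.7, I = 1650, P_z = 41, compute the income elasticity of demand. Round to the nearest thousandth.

1.946

Substituting, Q_x = 69.1 − 1.6(24.7) + 0.0352(1650) − 1.41(41) = 69.1 − 39.52 + 58.08 − 57.81 = 29.85.
∂Q_x/∂I = +0.0352, so E_I = 0.0352·(1650/29.85) ≈ 1.946.
E_I > 1: normal good (luxury).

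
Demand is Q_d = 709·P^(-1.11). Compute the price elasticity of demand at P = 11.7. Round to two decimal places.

For a Cobb–Douglas (constant-elasticity) form Q_d = A·P^α·…, the elasticity with respect to P equals the exponent α at every point.
Here the exponent on P is -1.11, so the price elasticity of demand is -1.11.

-1.11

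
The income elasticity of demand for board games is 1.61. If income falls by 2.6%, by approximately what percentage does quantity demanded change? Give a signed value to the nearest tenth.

%ΔQ ≈ E × %ΔI = (1.61) × (-2.6%) ≈ -4.2%.

-4.2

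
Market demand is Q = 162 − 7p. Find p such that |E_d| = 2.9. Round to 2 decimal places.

Set −bp/(a − bp) = −2.9 ⇒ bp = 2.9(a − bp) ⇒ bp(1+2.9) = 2.9·a.
p = 2.9·162/(7·3.9) ≈ 17.21.

17.21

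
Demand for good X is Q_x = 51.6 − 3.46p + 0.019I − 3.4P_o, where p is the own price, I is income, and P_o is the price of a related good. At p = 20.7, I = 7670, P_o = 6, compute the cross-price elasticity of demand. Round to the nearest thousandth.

-0.194

At the given point, Q_x = 51.6 − 3.46(20.7) + 0.019(7670) − 3.4(6) = 51.6 − 71.622 + 145.73 − 20.4 = 105.308.
∂Q_x/∂P_o = −3.4, so E_xy = -3.4·(6/105.308) ≈ -0.194.
E_xy < 0: the goods are complements.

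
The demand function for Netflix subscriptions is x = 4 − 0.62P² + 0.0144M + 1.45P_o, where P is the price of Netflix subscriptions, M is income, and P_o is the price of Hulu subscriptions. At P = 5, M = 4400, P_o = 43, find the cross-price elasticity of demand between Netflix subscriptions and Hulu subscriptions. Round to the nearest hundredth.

0.55

First evaluate x: 4 − 0.62(5)² + 0.0144(4400) + 1.45(43) = 4 − 15.5 + 63.36 + 62.35 = 114.21.
∂x/∂P_o = +1.45, so E_xy = 1.45·(43/114.21) ≈ 0.55.
E_xy > 0: the goods are substitutes.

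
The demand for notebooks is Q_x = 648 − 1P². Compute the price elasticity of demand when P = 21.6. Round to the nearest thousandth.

At P = 21.6, Q_x = 181.44.
dQ_x/dP = −2·1·P = −43.2.
Point elasticity E = (dQ_x/dP)·(P/Q_x) = -43.2 × 21.6/181.44 ≈ -5.143.
|E| > 1, so demand is elastic at this price.

-5.143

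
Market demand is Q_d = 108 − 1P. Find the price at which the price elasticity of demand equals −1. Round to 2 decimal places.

54.00

For linear demand Q_d = a − bP, E = −bP/(a − bP). |E| = 1 ⇒ bP = a − bP ⇒ P = a/(2b).
P = 108/(2·1) = 54.00.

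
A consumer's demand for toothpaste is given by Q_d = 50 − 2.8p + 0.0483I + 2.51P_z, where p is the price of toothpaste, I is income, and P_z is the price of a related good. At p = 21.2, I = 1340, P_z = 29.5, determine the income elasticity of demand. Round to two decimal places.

0.50

At the given point, Q_d = 50 − 2.8(21.2) + 0.0483(1340) + 2.51(29.5) = 50 − 59.36 + 64.722 + 74.045 = 129.407.
∂Q_d/∂I = +0.0483, so E_I = 0.0483·(1340/129.407) ≈ 0.50.
E_I ∈ (0,1): normal good (necessity).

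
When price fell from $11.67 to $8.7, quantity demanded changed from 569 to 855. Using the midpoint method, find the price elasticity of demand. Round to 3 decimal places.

-1.377

%ΔQ = (855 − 569)/[(569 + 855)/2] = 286/712 ≈ 0.4017.
%Δp = (8.7 − 11.67)/[(11.67 + 8.7)/2] = -2.97/10.185 ≈ -0.2916.
Arc elasticity E = %ΔQ/%Δp ≈ 0.4017/-0.2916 ≈ -1.377.
|E| > 1: demand is elastic over this range.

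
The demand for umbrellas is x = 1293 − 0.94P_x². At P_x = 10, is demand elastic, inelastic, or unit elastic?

At P_x = 10, x = 1199.
dx/dP_x = −2·0.94·P_x = −18.8.
Point elasticity E = (dx/dP_x)·(P_x/x) = -18.8 × 10/1199 ≈ -0.157.
|E| ≈ 0.157 < 1, so demand is inelastic.

inelastic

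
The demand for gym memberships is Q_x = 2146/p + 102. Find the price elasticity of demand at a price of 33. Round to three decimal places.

At p = 33, Q_x = 167.0303.
dQ_x/dp = −2146/p² = −1.9706.
Point elasticity E = (dQ_x/dp)·(p/Q_x) = -1.9706 × 33/167.0303 ≈ -0.389.
|E| < 1, so demand is inelastic at this price.

-0.389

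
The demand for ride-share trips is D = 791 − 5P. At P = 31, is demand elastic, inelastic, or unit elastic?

inelastic

At P = 31, D = 636.
dD/dP = −5.
Point elasticity E = (dD/dP)·(P/D) = -5 × 31/636 ≈ -0.244.
|E| ≈ 0.244 < 1, so demand is inelastic.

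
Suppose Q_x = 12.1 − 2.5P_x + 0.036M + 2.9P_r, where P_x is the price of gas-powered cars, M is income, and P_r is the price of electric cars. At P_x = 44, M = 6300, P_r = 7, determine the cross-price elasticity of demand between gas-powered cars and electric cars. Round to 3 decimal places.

0.136

At the given point, Q_x = 12.1 − 2.5(44) + 0.036(6300) + 2.9(7) = 12.1 − 110 + 226.8 + 20.3 = 149.2.
∂Q_x/∂P_r = +2.9, so E_xy = 2.9·(7/149.2) ≈ 0.136.
E_xy > 0: the goods are substitutes.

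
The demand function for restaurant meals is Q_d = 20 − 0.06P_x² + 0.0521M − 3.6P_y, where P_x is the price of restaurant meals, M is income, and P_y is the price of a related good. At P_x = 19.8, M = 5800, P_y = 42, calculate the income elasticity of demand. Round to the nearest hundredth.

2.05

Q_d = 20 − 0.06(19.8)² + 0.0521(5800) − 3.6(42) = 20 − 23.5224 + 302.18 − 151.2 = 147.4576.
∂Q_d/∂M = +0.0521, so E_I = 0.0521·(5800/147.4576) ≈ 2.05.
E_I > 1: normal good (luxury).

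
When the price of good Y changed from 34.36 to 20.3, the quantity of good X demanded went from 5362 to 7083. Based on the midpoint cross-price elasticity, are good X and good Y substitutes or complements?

%ΔQ_x = (7083 − 5362)/[(5362+7083)/2] = 1721/6222.5 ≈ 0.2766.
%ΔP_y = (20.3 − 34.36)/[(34.36+20.3)/2] ≈ -0.5145.
E_xy = 0.2766/-0.5145 ≈ -0.538.
E_xy < 0, so the goods are complements.

complements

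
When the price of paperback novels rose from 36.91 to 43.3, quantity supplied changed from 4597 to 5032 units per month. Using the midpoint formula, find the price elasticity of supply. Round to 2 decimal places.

0.57

%Δq = (5032 − 4597)/[(4597 + 5032)/2] = 435/4814.5 ≈ 0.0904.
%ΔP = (43.3 − 36.91)/[(36.91 + 43.3)/2] = 6.39/40.105 ≈ 0.1593.
Arc elasticity E = %Δq/%ΔP ≈ 0.0904/0.1593 ≈ 0.57.
|E| < 1: supply is inelastic over this range.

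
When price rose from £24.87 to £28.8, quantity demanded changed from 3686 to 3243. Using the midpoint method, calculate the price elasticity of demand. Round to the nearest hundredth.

%Δq = (3243 − 3686)/[(3686 + 3243)/2] = -443/3464.5 ≈ -0.1279.
%Δp = (28.8 − 24.87)/[(24.87 + 28.8)/2] = 3.93/26.835 ≈ 0.1465.
Arc elasticity E = %Δq/%Δp ≈ -0.1279/0.1465 ≈ -0.87.
|E| < 1: demand is inelastic over this range.

-0.87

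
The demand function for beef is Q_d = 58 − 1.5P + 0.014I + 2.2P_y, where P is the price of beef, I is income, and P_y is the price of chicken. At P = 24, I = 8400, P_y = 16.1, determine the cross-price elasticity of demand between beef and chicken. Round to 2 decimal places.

Evaluating quantity at (P, I, P_y) gives Q_d = 58 − 1.5(24) + 0.014(8400) + 2.2(16.1) = 58 − 36 + 117.6 + 35.42 = 175.02.
∂Q_d/∂P_y = +2.2, so E_xy = 2.2·(16.1/175.02) ≈ 0.20.
E_xy > 0: the goods are substitutes.

0.20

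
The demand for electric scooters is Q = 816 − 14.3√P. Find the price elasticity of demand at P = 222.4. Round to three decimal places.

At P = 222.4, Q = 602.7429.
dQ/dP = −14.3/(2√P) = −14.3/(2·14.9131).
Point elasticity E = (dQ/dP)·(P/Q) = -0.4794 × 222.4/602.7429 ≈ -0.177.
|E| < 1, so demand is inelastic at this price.

-0.177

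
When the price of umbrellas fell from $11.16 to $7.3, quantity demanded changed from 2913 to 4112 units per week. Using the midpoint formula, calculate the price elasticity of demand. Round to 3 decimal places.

-0.816

%Δq = (4112 − 2913)/[(2913 + 4112)/2] = 1199/3512.5 ≈ 0.3414.
%ΔP = (7.3 − 11.16)/[(11.16 + 7.3)/2] = -3.86/9.23 ≈ -0.4182.
Arc elasticity E = %Δq/%ΔP ≈ 0.3414/-0.4182 ≈ -0.816.
|E| < 1: demand is inelastic over this range.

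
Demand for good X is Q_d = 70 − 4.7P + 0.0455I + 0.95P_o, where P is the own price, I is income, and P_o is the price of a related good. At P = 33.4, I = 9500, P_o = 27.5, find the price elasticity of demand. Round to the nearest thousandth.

Evaluating quantity at (P, I, P_o) gives Q_d = 70 − 4.7(33.4) + 0.0455(9500) + 0.95(27.5) = 70 − 156.98 + 432.25 + 26.125 = 371.395.
∂Q_d/∂P = −4.7, so E_p = (−4.7)·(33.4/371.395) ≈ -0.423.
|E_p| < 1: demand is inelastic.

-0.423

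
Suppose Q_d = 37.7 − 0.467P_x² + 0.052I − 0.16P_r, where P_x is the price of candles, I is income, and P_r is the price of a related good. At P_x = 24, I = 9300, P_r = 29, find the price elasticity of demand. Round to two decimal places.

Evaluating quantity at (P_x, I, P_r) gives Q_d = 37.7 − 0.467(24)² + 0.052(9300) − 0.16(29) = 37.7 − 268.992 + 483.6 − 4.64 = 247.668.
∂Q_d/∂P_x = −2·0.467·P_x = -22.416, so E_p = -22.416·(24/247.668) ≈ -2.17.
|E_p| > 1: demand is elastic.

-2.17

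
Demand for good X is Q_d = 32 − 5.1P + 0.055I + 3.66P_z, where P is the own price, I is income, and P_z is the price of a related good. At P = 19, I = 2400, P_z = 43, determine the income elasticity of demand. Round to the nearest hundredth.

0.59

At the given point, Q_d = 32 − 5.1(19) + 0.055(2400) + 3.66(43) = 32 − 96.9 + 132 + 157.38 = 224.48.
∂Q_d/∂I = +0.055, so E_I = 0.055·(2400/224.48) ≈ 0.59.
E_I ∈ (0,1): normal good (necessity).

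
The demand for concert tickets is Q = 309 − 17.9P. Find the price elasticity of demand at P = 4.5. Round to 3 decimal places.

-0.353

At P = 4.5, Q = 228.45.
dQ/dP = −17.9.
Point elasticity E = (dQ/dP)·(P/Q) = -17.9 × 4.5/228.45 ≈ -0.353.
|E| < 1, so demand is inelastic at this price.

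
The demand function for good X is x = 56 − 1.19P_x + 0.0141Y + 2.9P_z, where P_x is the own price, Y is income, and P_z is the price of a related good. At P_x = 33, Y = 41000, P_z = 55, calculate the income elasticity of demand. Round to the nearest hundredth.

0.77

x = 56 − 1.19(33) + 0.0141(41000) + 2.9(55) = 56 − 39.27 + 578.1 + 159.5 = 754.33.
∂x/∂Y = +0.0141, so E_I = 0.0141·(41000/754.33) ≈ 0.77.
E_I ∈ (0,1): normal good (necessity).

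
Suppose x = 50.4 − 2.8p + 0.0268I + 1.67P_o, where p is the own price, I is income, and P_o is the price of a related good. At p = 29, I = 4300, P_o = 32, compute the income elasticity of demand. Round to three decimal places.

0.836

Evaluating quantity at (p, I, P_o) gives x = 50.4 − 2.8(29) + 0.0268(4300) + 1.67(32) = 50.4 − 81.2 + 115.24 + 53.44 = 137.88.
∂x/∂I = +0.0268, so E_I = 0.0268·(4300/137.88) ≈ 0.836.
E_I ∈ (0,1): normal good (necessity).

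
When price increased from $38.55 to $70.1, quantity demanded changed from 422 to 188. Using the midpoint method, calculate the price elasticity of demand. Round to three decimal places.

%Δq = (188 − 422)/[(422 + 188)/2] = -234/305 ≈ -0.7672.
%ΔP = (70.1 − 38.55)/[(38.55 + 70.1)/2] = 31.55/54.325 ≈ 0.5808.
Arc elasticity E = %Δq/%ΔP ≈ -0.7672/0.5808 ≈ -1.321.
|E| > 1: demand is elastic over this range.

-1.321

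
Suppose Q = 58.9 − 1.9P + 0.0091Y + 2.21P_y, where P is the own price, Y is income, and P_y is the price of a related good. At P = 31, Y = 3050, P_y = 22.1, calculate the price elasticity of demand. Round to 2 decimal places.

Evaluating quantity at (P, Y, P_y) gives Q = 58.9 − 1.9(31) + 0.0091(3050) + 2.21(22.1) = 58.9 − 58.9 + 27.755 + 48.841 = 76.596.
∂Q/∂P = −1.9, so E_p = (−1.9)·(31/76.596) ≈ -0.77.
|E_p| < 1: demand is inelastic.

-0.77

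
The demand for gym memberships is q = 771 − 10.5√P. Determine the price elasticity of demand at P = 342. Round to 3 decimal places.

At P = 342, q = 576.821.
dq/dP = −10.5/(2√P) = −10.5/(2·18.4932).
Point elasticity E = (dq/dP)·(P/q) = -0.2839 × 342/576.821 ≈ -0.168.
|E| < 1, so demand is inelastic at this price.

-0.168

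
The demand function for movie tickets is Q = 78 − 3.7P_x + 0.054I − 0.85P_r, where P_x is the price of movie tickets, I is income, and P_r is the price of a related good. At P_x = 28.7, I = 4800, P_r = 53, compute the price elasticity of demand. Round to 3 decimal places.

-0.571

Evaluating quantity at (P_x, I, P_r) gives Q = 78 − 3.7(28.7) + 0.054(4800) − 0.85(53) = 78 − 106.19 + 259.2 − 45.05 = 185.96.
∂Q/∂P_x = −3.7, so E_p = (−3.7)·(28.7/185.96) ≈ -0.571.
|E_p| < 1: demand is inelastic.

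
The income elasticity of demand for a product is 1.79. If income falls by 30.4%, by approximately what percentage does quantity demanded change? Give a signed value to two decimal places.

-54.42

%ΔQ ≈ E × %ΔI = (1.79) × (-30.4%) ≈ -54.42%.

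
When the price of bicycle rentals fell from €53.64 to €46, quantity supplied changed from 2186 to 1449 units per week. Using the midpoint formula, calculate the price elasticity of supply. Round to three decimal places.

2.644

%ΔQ = (1449 − 2186)/[(2186 + 1449)/2] = -737/1817.5 ≈ -0.4055.
%ΔP = (46 − 53.64)/[(53.64 + 46)/2] = -7.64/49.82 ≈ -0.1534.
Arc elasticity E = %ΔQ/%ΔP ≈ -0.4055/-0.1534 ≈ 2.644.
|E| > 1: supply is elastic over this range.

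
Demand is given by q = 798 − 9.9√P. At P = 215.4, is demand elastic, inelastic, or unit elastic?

inelastic

At P = 215.4, q = 652.7025.
dq/dP = −9.9/(2√P) = −9.9/(2·14.6765).
Point elasticity E = (dq/dP)·(P/q) = -0.3373 × 215.4/652.7025 ≈ -0.111.
|E| ≈ 0.111 < 1, so demand is inelastic.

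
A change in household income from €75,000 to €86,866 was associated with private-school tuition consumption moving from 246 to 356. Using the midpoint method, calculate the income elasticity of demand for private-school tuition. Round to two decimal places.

2.49

%ΔQ = (356 − 246)/[(246+356)/2] = 110/301 ≈ 0.3654.
%ΔY = (86,866 − 75,000)/[(75,000+86,866)/2] = 11866/80933 ≈ 0.1466.
E_I = %ΔQ/%ΔY ≈ 2.49.
E_I > 1: normal good (luxury).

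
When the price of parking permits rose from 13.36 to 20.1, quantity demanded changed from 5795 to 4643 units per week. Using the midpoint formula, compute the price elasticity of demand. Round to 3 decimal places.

%Δq = (4643 − 5795)/[(5795 + 4643)/2] = -1152/5219 ≈ -0.2207.
%Δp = (20.1 − 13.36)/[(13.36 + 20.1)/2] = 6.74/16.73 ≈ 0.4029.
Arc elasticity E = %Δq/%Δp ≈ -0.2207/0.4029 ≈ -0.548.
|E| < 1: demand is inelastic over this range.

-0.548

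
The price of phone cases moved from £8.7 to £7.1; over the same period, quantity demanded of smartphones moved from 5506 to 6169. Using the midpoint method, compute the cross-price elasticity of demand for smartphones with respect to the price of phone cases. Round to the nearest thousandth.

%ΔQ_x = (6169 − 5506)/[(5506+6169)/2] = 663/5837.5 ≈ 0.1136.
%ΔP_y = (7.1 − 8.7)/[(8.7+7.1)/2] ≈ -0.2025.
E_xy = 0.1136/-0.2025 ≈ -0.561.
E_xy < 0, so smartphones and phone cases are complements.

-0.561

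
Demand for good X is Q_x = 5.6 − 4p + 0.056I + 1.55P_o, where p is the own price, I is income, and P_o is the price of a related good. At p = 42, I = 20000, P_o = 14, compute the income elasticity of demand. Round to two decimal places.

First evaluate Q_x: 5.6 − 4(42) + 0.056(20000) + 1.55(14) = 5.6 − 168 + 1120 + 21.7 = 979.3.
∂Q_x/∂I = +0.056, so E_I = 0.056·(20000/979.3) ≈ 1.14.
E_I > 1: normal good (luxury).

1.14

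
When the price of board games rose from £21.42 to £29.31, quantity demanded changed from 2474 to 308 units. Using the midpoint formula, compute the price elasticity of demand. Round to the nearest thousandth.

%Δq = (308 − 2474)/[(2474 + 308)/2] = -2166/1391 ≈ -1.5572.
%ΔP = (29.31 − 21.42)/[(21.42 + 29.31)/2] = 7.89/25.365 ≈ 0.3111.
Arc elasticity E = %Δq/%ΔP ≈ -1.5572/0.3111 ≈ -5.006.
|E| > 1: demand is elastic over this range.

-5.006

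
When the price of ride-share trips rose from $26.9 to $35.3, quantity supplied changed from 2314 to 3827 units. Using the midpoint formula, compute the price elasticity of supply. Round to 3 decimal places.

%Δq = (3827 − 2314)/[(2314 + 3827)/2] = 1513/3070.5 ≈ 0.4928.
%Δp = (35.3 − 26.9)/[(26.9 + 35.3)/2] = 8.4/31.1 ≈ 0.2701.
Arc elasticity E = %Δq/%Δp ≈ 0.4928/0.2701 ≈ 1.824.
|E| > 1: supply is elastic over this range.

1.824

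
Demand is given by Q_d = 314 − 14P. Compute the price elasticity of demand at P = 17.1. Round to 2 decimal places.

At P = 17.1, Q_d = 74.6.
dQ_d/dP = −14.
Point elasticity E = (dQ_d/dP)·(P/Q_d) = -14 × 17.1/74.6 ≈ -3.21.
|E| > 1, so demand is elastic at this price.

-3.21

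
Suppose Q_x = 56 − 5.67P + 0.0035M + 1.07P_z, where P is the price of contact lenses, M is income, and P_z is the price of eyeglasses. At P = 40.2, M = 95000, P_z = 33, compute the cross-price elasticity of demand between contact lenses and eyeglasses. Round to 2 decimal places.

0.18

At the given point, Q_x = 56 − 5.67(40.2) + 0.0035(95000) + 1.07(33) = 56 − 227.934 + 332.5 + 35.31 = 195.876.
∂Q_x/∂P_z = +1.07, so E_xy = 1.07·(33/195.876) ≈ 0.18.
E_xy > 0: the goods are substitutes.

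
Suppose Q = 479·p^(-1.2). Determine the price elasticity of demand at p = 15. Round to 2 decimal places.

-1.20

For a Cobb–Douglas (constant-elasticity) form Q = A·p^α·…, the elasticity with respect to p equals the exponent α at every point.
Here the exponent on p is -1.2, so the price elasticity of demand is -1.20.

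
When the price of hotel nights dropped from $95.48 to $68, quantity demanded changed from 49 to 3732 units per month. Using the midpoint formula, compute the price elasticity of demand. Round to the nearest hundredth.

%ΔQ = (3732 − 49)/[(49 + 3732)/2] = 3683/1890.5 ≈ 1.9482.
%Δp = (68 − 95.48)/[(95.48 + 68)/2] = -27.48/81.74 ≈ -0.3362.
Arc elasticity E = %ΔQ/%Δp ≈ 1.9482/-0.3362 ≈ -5.79.
|E| > 1: demand is elastic over this range.

-5.79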